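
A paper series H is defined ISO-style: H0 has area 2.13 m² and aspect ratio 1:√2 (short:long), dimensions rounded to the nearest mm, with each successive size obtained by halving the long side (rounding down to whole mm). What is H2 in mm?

613 × 868 mm

Let H0's short side be w mm. w · w√2 = 2.13 m² = 2,130,000 mm², so w ≈ 1227.2 mm and w√2 ≈ 1735.6 mm → H0 = 1227 × 1736 mm.
H1: ⌊1736/2⌋ × 1227 = 868 × 1227 mm
H2: ⌊1227/2⌋ × 868 = 613 × 868 mm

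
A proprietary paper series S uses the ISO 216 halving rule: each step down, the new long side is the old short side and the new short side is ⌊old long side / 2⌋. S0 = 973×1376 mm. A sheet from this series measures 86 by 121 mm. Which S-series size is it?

S0: 973 × 1376 mm
S1: 688 × 973 mm
S2: 486 × 688 mm
S3: 344 × 486 mm
S4: 243 × 344 mm
S5: 172 × 243 mm
S6: 121 × 172 mm
S7: 86 × 121 mm
S8: 60 × 86 mm
→ matches S7.

S7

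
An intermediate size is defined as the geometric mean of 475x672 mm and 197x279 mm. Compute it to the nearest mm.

306 × 433 mm

Short side: √(475 · 197) = √93575 ≈ 305.9 → 306 mm
Long side: √(672 · 279) = √187488 ≈ 433.0 → 433 mm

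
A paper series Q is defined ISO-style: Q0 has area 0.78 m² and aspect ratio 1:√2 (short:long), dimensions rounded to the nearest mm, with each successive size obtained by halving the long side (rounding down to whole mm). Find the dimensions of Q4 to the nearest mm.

Let Q0's short side be w mm. w · w√2 = 0.78 m² = 780,000 mm², so w ≈ 742.7 mm and w√2 ≈ 1050.3 mm → Q0 = 743 × 1050 mm.
Q1: ⌊1050/2⌋ × 743 = 525 × 743 mm
Q2: ⌊743/2⌋ × 525 = 371 × 525 mm
Q3: ⌊525/2⌋ × 371 = 262 × 371 mm
Q4: ⌊371/2⌋ × 262 = 185 × 262 mm

185 × 262 mm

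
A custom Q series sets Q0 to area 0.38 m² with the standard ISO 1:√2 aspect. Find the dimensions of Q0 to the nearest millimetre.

518 × 733 mm

Let the short side be w mm. Then w · w√2 = 0.38 m² = 380,000 mm².
w² = 380,000/√2, so w ≈ 518.4 mm; long side = w√2 ≈ 733.1 mm.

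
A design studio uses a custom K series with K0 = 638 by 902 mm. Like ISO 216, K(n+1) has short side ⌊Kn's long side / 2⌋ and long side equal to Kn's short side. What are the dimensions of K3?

K1: ⌊902/2⌋ × 638 = 451 × 638 mm
K2: ⌊638/2⌋ × 451 = 319 × 451 mm
K3: ⌊451/2⌋ × 319 = 225 × 319 mm

225 × 319 mm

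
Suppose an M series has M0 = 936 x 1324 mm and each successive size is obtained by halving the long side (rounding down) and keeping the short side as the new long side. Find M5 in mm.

165 × 234 mm

M1: ⌊1324/2⌋ × 936 = 662 × 936 mm
M2: ⌊936/2⌋ × 662 = 468 × 662 mm
M3: ⌊662/2⌋ × 468 = 331 × 468 mm
M4: ⌊468/2⌋ × 331 = 234 × 331 mm
M5: ⌊331/2⌋ × 234 = 165 × 234 mm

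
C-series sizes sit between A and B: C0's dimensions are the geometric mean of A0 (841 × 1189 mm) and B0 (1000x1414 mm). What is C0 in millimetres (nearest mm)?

Short: √(841 · 1000) = √841000 ≈ 917.1 mm.
Long: √(1189 · 1414) = √1681246 ≈ 1296.6 mm.

917 × 1297 mm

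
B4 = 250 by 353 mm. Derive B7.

B5: ⌊353/2⌋ × 250 = 176 × 250 mm
B6: ⌊250/2⌋ × 176 = 125 × 176 mm
B7: ⌊176/2⌋ × 125 = 88 × 125 mm

88 × 125 mm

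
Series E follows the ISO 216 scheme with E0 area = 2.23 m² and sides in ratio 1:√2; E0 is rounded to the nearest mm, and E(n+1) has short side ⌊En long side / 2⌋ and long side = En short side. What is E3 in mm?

444 × 628 mm

Let E0's short side be w mm. w · w√2 = 2.23 m² = 2,230,000 mm², so w ≈ 1255.7 mm and w√2 ≈ 1775.9 mm → E0 = 1256 × 1776 mm.
E1: ⌊1776/2⌋ × 1256 = 888 × 1256 mm
E2: ⌊1256/2⌋ × 888 = 628 × 888 mm
E3: ⌊888/2⌋ × 628 = 444 × 628 mm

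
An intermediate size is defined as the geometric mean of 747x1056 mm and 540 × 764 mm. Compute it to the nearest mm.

Short side: √(747 · 540) = √403380 ≈ 635.1 → 635 mm
Long side: √(1056 · 764) = √806784 ≈ 898.2 → 898 mm

635 × 898 mm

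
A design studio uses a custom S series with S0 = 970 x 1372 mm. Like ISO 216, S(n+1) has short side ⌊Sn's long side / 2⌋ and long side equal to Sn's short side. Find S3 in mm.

S1: ⌊1372/2⌋ × 970 = 686 × 970 mm
S2: ⌊970/2⌋ × 686 = 485 × 686 mm
S3: ⌊686/2⌋ × 485 = 343 × 485 mm

343 × 485 mm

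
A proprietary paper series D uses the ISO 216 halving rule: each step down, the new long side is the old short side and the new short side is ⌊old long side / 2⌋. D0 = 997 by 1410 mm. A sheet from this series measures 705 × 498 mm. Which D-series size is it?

D0: 997 × 1410 mm
D1: 705 × 997 mm
D2: 498 × 705 mm
D3: 352 × 498 mm
→ matches D2.

D2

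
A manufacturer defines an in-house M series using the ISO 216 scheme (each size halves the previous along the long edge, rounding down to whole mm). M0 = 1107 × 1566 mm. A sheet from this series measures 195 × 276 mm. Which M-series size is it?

M0: 1107 × 1566 mm
M1: 783 × 1107 mm
M2: 553 × 783 mm
M3: 391 × 553 mm
M4: 276 × 391 mm
M5: 195 × 276 mm
M6: 138 × 195 mm
→ matches M5.

M5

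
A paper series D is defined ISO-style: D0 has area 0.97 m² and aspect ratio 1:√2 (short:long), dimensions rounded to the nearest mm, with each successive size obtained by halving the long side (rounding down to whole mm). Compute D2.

Let D0's short side be w mm. w · w√2 = 0.97 m² = 970,000 mm², so w ≈ 828.2 mm and w√2 ≈ 1171.2 mm → D0 = 828 × 1171 mm.
D1: ⌊1171/2⌋ × 828 = 585 × 828 mm
D2: ⌊828/2⌋ × 585 = 414 × 585 mm

414 × 585 mm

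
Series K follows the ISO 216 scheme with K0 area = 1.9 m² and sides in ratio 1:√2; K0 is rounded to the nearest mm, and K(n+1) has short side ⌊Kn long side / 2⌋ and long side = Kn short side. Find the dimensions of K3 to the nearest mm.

409 × 579 mm

Let K0's short side be w mm. w · w√2 = 1.9 m² = 1,900,000 mm², so w ≈ 1159.1 mm and w√2 ≈ 1639.2 mm → K0 = 1159 × 1639 mm.
K1: ⌊1639/2⌋ × 1159 = 819 × 1159 mm
K2: ⌊1159/2⌋ × 819 = 579 × 819 mm
K3: ⌊819/2⌋ × 579 = 409 × 579 mm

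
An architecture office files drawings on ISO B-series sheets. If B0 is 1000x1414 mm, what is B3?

353 × 500 mm

B1: ⌊1414/2⌋ × 1000 = 707 × 1000 mm
B2: ⌊1000/2⌋ × 707 = 500 × 707 mm
B3: ⌊707/2⌋ × 500 = 353 × 500 mm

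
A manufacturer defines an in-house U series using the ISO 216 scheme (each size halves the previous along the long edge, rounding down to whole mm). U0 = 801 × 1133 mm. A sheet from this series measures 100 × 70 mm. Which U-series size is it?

U7

U0: 801 × 1133 mm
U1: 566 × 801 mm
U2: 400 × 566 mm
U3: 283 × 400 mm
U4: 200 × 283 mm
U5: 141 × 200 mm
U6: 100 × 141 mm
U7: 70 × 100 mm
U8: 50 × 70 mm
→ matches U7.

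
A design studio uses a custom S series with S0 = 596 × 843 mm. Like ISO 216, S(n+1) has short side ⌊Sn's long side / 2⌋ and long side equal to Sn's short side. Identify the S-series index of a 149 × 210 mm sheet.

S0: 596 × 843 mm
S1: 421 × 596 mm
S2: 298 × 421 mm
S3: 210 × 298 mm
S4: 149 × 210 mm
S5: 105 × 149 mm
→ matches S4.

S4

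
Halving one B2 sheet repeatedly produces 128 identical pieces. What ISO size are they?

128 = 2^7, so 7 halving steps.
B2 → B3 → … → B9 after 7 steps.

B9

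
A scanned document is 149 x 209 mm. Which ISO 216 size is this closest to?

Aspect ratio 209/149 ≈ 1.403 — close to the ISO √2 ≈ 1.414.
In the A-series (A0 area = 1 m²): A5 = 148 × 210 mm.
Off by 2 mm total — nearest standard size.

A5 (148 × 210 mm)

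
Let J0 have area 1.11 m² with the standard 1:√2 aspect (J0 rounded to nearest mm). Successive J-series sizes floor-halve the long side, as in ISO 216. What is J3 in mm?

Let J0's short side be w mm. w · w√2 = 1.11 m² = 1,110,000 mm², so w ≈ 885.9 mm and w√2 ≈ 1252.9 mm → J0 = 886 × 1253 mm.
J1: ⌊1253/2⌋ × 886 = 626 × 886 mm
J2: ⌊886/2⌋ × 626 = 443 × 626 mm
J3: ⌊626/2⌋ × 443 = 313 × 443 mm

313 × 443 mm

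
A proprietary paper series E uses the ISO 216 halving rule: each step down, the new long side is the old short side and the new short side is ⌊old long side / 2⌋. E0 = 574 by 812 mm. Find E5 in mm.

E1: ⌊812/2⌋ × 574 = 406 × 574 mm
E2: ⌊574/2⌋ × 406 = 287 × 406 mm
E3: ⌊406/2⌋ × 287 = 203 × 287 mm
E4: ⌊287/2⌋ × 203 = 143 × 203 mm
E5: ⌊203/2⌋ × 143 = 101 × 143 mm

101 × 143 mm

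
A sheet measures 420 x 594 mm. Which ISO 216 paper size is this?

A2 (420 × 594 mm)

Aspect ratio 594/420 ≈ 1.414 — close to the ISO √2 ≈ 1.414.
In the A-series (A0 area = 1 m²): A2 = 420 × 594 mm.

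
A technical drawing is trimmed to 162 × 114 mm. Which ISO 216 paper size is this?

C6 (114 × 162 mm)

Aspect ratio 162/114 ≈ 1.421 — close to the ISO √2 ≈ 1.414.
In the C-series (envelope sizes, between A and B): C6 = 114 × 162 mm.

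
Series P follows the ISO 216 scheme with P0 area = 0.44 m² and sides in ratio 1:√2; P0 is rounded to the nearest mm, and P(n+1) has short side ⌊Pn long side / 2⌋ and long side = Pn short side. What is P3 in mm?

197 × 279 mm

Let P0's short side be w mm. w · w√2 = 0.44 m² = 440,000 mm², so w ≈ 557.8 mm and w√2 ≈ 788.8 mm → P0 = 558 × 789 mm.
P1: ⌊789/2⌋ × 558 = 394 × 558 mm
P2: ⌊558/2⌋ × 394 = 279 × 394 mm
P3: ⌊394/2⌋ × 279 = 197 × 279 mm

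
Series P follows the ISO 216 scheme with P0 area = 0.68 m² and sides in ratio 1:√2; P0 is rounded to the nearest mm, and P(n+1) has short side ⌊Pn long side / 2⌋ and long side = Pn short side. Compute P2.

346 × 490 mm

Let P0's short side be w mm. w · w√2 = 0.68 m² = 680,000 mm², so w ≈ 693.4 mm and w√2 ≈ 980.6 mm → P0 = 693 × 981 mm.
P1: ⌊981/2⌋ × 693 = 490 × 693 mm
P2: ⌊693/2⌋ × 490 = 346 × 490 mm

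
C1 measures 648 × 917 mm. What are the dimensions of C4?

229 × 324 mm

C2: ⌊917/2⌋ × 648 = 458 × 648 mm
C3: ⌊648/2⌋ × 458 = 324 × 458 mm
C4: ⌊458/2⌋ × 324 = 229 × 324 mm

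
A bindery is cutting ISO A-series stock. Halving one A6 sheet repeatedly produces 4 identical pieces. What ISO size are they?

A8

4 = 2^2, so 2 halving steps.
A6 → A7 → … → A8 after 2 steps.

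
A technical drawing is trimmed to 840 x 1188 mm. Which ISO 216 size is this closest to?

A0 (841 × 1189 mm)

Aspect ratio 1188/840 ≈ 1.414 — close to the ISO √2 ≈ 1.414.
In the A-series (A0 area = 1 m²): A0 = 841 × 1189 mm.
Off by 2 mm total — nearest standard size.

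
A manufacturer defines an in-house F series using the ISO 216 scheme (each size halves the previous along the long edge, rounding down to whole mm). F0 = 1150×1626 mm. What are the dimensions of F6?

F1: ⌊1626/2⌋ × 1150 = 813 × 1150 mm
F2: ⌊1150/2⌋ × 813 = 575 × 813 mm
F3: ⌊813/2⌋ × 575 = 406 × 575 mm
F4: ⌊575/2⌋ × 406 = 287 × 406 mm
F5: ⌊406/2⌋ × 287 = 203 × 287 mm
F6: ⌊287/2⌋ × 203 = 143 × 203 mm

143 × 203 mm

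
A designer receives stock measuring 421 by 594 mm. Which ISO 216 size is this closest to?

A2 (420 × 594 mm)

Aspect ratio 594/421 ≈ 1.411 — close to the ISO √2 ≈ 1.414.
In the A-series (A0 area = 1 m²): A2 = 420 × 594 mm.
Off by 1 mm total — nearest standard size.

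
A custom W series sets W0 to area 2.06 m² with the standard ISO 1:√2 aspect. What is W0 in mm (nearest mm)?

Let the short side be w mm. Then w · w√2 = 2.06 m² = 2,060,000 mm².
w² = 2,060,000/√2, so w ≈ 1206.9 mm; long side = w√2 ≈ 1706.8 mm.

1207 × 1707 mm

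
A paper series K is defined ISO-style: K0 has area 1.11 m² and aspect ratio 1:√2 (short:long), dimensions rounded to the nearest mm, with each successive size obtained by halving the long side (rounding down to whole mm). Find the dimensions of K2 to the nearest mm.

443 × 626 mm

Let K0's short side be w mm. w · w√2 = 1.11 m² = 1,110,000 mm², so w ≈ 885.9 mm and w√2 ≈ 1252.9 mm → K0 = 886 × 1253 mm.
K1: ⌊1253/2⌋ × 886 = 626 × 886 mm
K2: ⌊886/2⌋ × 626 = 443 × 626 mm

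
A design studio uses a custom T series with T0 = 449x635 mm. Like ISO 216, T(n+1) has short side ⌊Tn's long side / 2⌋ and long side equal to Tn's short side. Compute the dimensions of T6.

56 × 79 mm

T1: ⌊635/2⌋ × 449 = 317 × 449 mm
T2: ⌊449/2⌋ × 317 = 224 × 317 mm
T3: ⌊317/2⌋ × 224 = 158 × 224 mm
T4: ⌊224/2⌋ × 158 = 112 × 158 mm
T5: ⌊158/2⌋ × 112 = 79 × 112 mm
T6: ⌊112/2⌋ × 79 = 56 × 79 mm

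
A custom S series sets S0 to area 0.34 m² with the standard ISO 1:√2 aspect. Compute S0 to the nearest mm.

Let the short side be w mm. Then w · w√2 = 0.34 m² = 340,000 mm².
w² = 340,000/√2, so w ≈ 490.3 mm; long side = w√2 ≈ 693.4 mm.

490 × 693 mm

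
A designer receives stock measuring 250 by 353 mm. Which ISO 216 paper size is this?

B4 (250 × 353 mm)

Aspect ratio 353/250 ≈ 1.412 — close to the ISO √2 ≈ 1.414.
In the B-series (B0 = 1000 × 1414 mm): B4 = 250 × 353 mm.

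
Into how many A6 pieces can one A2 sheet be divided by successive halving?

16

Each ISO step halves the sheet: 1 × A2 → 2 × A3 → 4 × A4 → 8 × A5 → …
From A2 to A6 is 4 halving steps: 2^4 = 16.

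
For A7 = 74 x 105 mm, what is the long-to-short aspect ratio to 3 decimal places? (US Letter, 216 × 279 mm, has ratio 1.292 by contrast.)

105 / 74 = 1.419
ISO 216 targets √2 ≈ 1.414; the +0.005 deviation is from mm rounding.

1.419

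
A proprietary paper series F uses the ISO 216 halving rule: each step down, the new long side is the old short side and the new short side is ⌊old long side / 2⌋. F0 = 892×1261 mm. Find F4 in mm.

F1: ⌊1261/2⌋ × 892 = 630 × 892 mm
F2: ⌊892/2⌋ × 630 = 446 × 630 mm
F3: ⌊630/2⌋ × 446 = 315 × 446 mm
F4: ⌊446/2⌋ × 315 = 223 × 315 mm

223 × 315 mm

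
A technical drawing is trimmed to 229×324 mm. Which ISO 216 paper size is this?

C4 (229 × 324 mm)

Aspect ratio 324/229 ≈ 1.415 — close to the ISO √2 ≈ 1.414.
In the C-series (envelope sizes, between A and B): C4 = 229 × 324 mm.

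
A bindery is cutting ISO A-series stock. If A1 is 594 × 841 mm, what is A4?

210 × 297 mm

A2: ⌊841/2⌋ × 594 = 420 × 594 mm
A3: ⌊594/2⌋ × 420 = 297 × 420 mm
A4: ⌊420/2⌋ × 297 = 210 × 297 mm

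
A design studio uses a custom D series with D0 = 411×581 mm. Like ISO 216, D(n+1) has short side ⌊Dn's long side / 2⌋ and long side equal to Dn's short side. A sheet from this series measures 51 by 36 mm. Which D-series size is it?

D7

D0: 411 × 581 mm
D1: 290 × 411 mm
D2: 205 × 290 mm
D3: 145 × 205 mm
D4: 102 × 145 mm
D5: 72 × 102 mm
D6: 51 × 72 mm
D7: 36 × 51 mm
D8: 25 × 36 mm
→ matches D7.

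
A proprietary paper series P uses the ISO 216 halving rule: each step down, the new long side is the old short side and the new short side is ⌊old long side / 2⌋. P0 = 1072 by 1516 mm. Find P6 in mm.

P1: ⌊1516/2⌋ × 1072 = 758 × 1072 mm
P2: ⌊1072/2⌋ × 758 = 536 × 758 mm
P3: ⌊758/2⌋ × 536 = 379 × 536 mm
P4: ⌊536/2⌋ × 379 = 268 × 379 mm
P5: ⌊379/2⌋ × 268 = 189 × 268 mm
P6: ⌊268/2⌋ × 189 = 134 × 189 mm

134 × 189 mm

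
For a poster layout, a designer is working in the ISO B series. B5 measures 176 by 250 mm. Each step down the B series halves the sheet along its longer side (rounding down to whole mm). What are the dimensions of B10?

B6: ⌊250/2⌋ × 176 = 125 × 176 mm
B7: ⌊176/2⌋ × 125 = 88 × 125 mm
B8: ⌊125/2⌋ × 88 = 62 × 88 mm
B9: ⌊88/2⌋ × 62 = 44 × 62 mm
B10: ⌊62/2⌋ × 44 = 31 × 44 mm

31 × 44 mm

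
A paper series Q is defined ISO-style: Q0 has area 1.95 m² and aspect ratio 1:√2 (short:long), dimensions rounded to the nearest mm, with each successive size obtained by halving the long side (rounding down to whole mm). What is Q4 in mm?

293 × 415 mm

Let Q0's short side be w mm. w · w√2 = 1.95 m² = 1,950,000 mm², so w ≈ 1174.2 mm and w√2 ≈ 1660.6 mm → Q0 = 1174 × 1661 mm.
Q1: ⌊1661/2⌋ × 1174 = 830 × 1174 mm
Q2: ⌊1174/2⌋ × 830 = 587 × 830 mm
Q3: ⌊830/2⌋ × 587 = 415 × 587 mm
Q4: ⌊587/2⌋ × 415 = 293 × 415 mm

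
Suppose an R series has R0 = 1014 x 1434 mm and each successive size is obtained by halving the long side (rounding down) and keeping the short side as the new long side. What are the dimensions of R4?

253 × 358 mm

R1: ⌊1434/2⌋ × 1014 = 717 × 1014 mm
R2: ⌊1014/2⌋ × 717 = 507 × 717 mm
R3: ⌊717/2⌋ × 507 = 358 × 507 mm
R4: ⌊507/2⌋ × 358 = 253 × 358 mm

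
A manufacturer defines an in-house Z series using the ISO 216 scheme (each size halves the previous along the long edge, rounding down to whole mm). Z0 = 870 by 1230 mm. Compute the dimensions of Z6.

108 × 153 mm

Z1 = 615 × 870 mm (from Z0 by 1 halving).
Z2: ⌊870/2⌋ × 615 = 435 × 615 mm
Z3: ⌊615/2⌋ × 435 = 307 × 435 mm
Z4: ⌊435/2⌋ × 307 = 217 × 307 mm
Z5: ⌊307/2⌋ × 217 = 153 × 217 mm
Z6: ⌊217/2⌋ × 153 = 108 × 153 mm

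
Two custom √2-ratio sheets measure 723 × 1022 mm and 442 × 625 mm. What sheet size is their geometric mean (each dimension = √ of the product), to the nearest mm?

Short side: √(723 · 442) = √319566 ≈ 565.3 → 565 mm
Long side: √(1022 · 625) = √638750 ≈ 799.2 → 799 mm

565 × 799 mm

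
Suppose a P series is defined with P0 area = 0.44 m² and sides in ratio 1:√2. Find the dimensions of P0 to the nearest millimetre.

558 × 789 mm

Let the short side be w mm. Then w · w√2 = 0.44 m² = 440,000 mm².
w² = 440,000/√2, so w ≈ 557.8 mm; long side = w√2 ≈ 788.8 mm.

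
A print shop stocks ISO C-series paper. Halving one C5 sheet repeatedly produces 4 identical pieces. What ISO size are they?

4 = 2^2, so 2 halving steps.
C5 → C6 → … → C7 after 2 steps.

C7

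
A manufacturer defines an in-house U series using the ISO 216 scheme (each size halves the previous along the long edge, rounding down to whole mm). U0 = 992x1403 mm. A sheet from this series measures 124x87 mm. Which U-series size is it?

U0: 992 × 1403 mm
U1: 701 × 992 mm
U2: 496 × 701 mm
U3: 350 × 496 mm
U4: 248 × 350 mm
U5: 175 × 248 mm
U6: 124 × 175 mm
U7: 87 × 124 mm
U8: 62 × 87 mm
→ matches U7.

U7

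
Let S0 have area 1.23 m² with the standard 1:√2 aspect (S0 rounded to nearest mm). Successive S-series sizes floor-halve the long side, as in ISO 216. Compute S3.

329 × 466 mm

Let S0's short side be w mm. w · w√2 = 1.23 m² = 1,230,000 mm², so w ≈ 932.6 mm and w√2 ≈ 1318.9 mm → S0 = 933 × 1319 mm.
S1: ⌊1319/2⌋ × 933 = 659 × 933 mm
S2: ⌊933/2⌋ × 659 = 466 × 659 mm
S3: ⌊659/2⌋ × 466 = 329 × 466 mm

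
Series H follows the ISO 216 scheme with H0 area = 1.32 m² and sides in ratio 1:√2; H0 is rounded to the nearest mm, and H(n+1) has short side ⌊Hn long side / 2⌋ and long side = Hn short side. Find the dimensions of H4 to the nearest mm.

241 × 341 mm

Let H0's short side be w mm. w · w√2 = 1.32 m² = 1,320,000 mm², so w ≈ 966.1 mm and w√2 ≈ 1366.3 mm → H0 = 966 × 1366 mm.
H1: ⌊1366/2⌋ × 966 = 683 × 966 mm
H2: ⌊966/2⌋ × 683 = 483 × 683 mm
H3: ⌊683/2⌋ × 483 = 341 × 483 mm
H4: ⌊483/2⌋ × 341 = 241 × 341 mm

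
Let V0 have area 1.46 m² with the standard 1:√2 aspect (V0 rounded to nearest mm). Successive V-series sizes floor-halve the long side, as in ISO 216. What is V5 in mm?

179 × 254 mm

Let V0's short side be w mm. w · w√2 = 1.46 m² = 1,460,000 mm², so w ≈ 1016.1 mm and w√2 ≈ 1436.9 mm → V0 = 1016 × 1437 mm.
V1: ⌊1437/2⌋ × 1016 = 718 × 1016 mm
V2: ⌊1016/2⌋ × 718 = 508 × 718 mm
V3: ⌊718/2⌋ × 508 = 359 × 508 mm
V4: ⌊508/2⌋ × 359 = 254 × 359 mm
V5: ⌊359/2⌋ × 254 = 179 × 254 mm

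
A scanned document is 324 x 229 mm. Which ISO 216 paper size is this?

Aspect ratio 324/229 ≈ 1.415 — close to the ISO √2 ≈ 1.414.
In the C-series (envelope sizes, between A and B): C4 = 229 × 324 mm.

C4 (229 × 324 mm)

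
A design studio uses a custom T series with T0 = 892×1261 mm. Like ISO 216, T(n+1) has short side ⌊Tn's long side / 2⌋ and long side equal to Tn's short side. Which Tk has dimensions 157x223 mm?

T0: 892 × 1261 mm
T1: 630 × 892 mm
T2: 446 × 630 mm
T3: 315 × 446 mm
T4: 223 × 315 mm
T5: 157 × 223 mm
T6: 111 × 157 mm
→ matches T5.

T5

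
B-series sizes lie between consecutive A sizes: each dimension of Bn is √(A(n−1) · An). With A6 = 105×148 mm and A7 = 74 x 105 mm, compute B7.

88 × 125 mm

Short side: √(105 · 74) = √7770 ≈ 88.1 → 88 mm
Long side: √(148 · 105) = √15540 ≈ 124.7 → 125 mm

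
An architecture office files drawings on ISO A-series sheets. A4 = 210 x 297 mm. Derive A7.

74 × 105 mm

A5: ⌊297/2⌋ × 210 = 148 × 210 mm
A6: ⌊210/2⌋ × 148 = 105 × 148 mm
A7: ⌊148/2⌋ × 105 = 74 × 105 mm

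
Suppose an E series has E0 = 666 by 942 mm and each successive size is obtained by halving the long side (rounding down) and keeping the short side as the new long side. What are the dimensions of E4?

166 × 235 mm

E1: ⌊942/2⌋ × 666 = 471 × 666 mm
E2: ⌊666/2⌋ × 471 = 333 × 471 mm
E3: ⌊471/2⌋ × 333 = 235 × 333 mm
E4: ⌊333/2⌋ × 235 = 166 × 235 mm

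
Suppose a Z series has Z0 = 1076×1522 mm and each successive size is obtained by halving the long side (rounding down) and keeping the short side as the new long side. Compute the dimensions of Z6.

134 × 190 mm

Z1 = 761 × 1076 mm (from Z0 by 1 halving).
Z2: ⌊1076/2⌋ × 761 = 538 × 761 mm
Z3: ⌊761/2⌋ × 538 = 380 × 538 mm
Z4: ⌊538/2⌋ × 380 = 269 × 380 mm
Z5: ⌊380/2⌋ × 269 = 190 × 269 mm
Z6: ⌊269/2⌋ × 190 = 134 × 190 mm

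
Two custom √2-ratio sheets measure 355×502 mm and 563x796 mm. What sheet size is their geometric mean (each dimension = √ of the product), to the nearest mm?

Short side: √(355 · 563) = √199865 ≈ 447.1 → 447 mm
Long side: √(502 · 796) = √399592 ≈ 632.1 → 632 mm

447 × 632 mm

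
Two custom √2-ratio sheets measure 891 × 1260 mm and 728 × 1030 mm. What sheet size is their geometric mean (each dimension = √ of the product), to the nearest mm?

Short side: √(891 · 728) = √648648 ≈ 805.4 → 805 mm
Long side: √(1260 · 1030) = √1297800 ≈ 1139.2 → 1139 mm

805 × 1139 mm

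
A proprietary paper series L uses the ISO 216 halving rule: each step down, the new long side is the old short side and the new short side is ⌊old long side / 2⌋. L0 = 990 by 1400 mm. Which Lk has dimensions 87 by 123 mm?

L7

L0: 990 × 1400 mm
L1: 700 × 990 mm
L2: 495 × 700 mm
L3: 350 × 495 mm
L4: 247 × 350 mm
L5: 175 × 247 mm
L6: 123 × 175 mm
L7: 87 × 123 mm
L8: 61 × 87 mm
→ matches L7.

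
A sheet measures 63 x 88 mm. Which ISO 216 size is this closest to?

B8 (62 × 88 mm)

Aspect ratio 88/63 ≈ 1.397 (ISO target is √2 ≈ 1.414).
In the B-series (B0 = 1000 × 1414 mm): B8 = 62 × 88 mm.
Off by 1 mm total — nearest standard size.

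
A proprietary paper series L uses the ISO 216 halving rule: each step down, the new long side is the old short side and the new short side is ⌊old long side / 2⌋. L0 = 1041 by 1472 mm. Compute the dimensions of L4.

260 × 368 mm

L1: ⌊1472/2⌋ × 1041 = 736 × 1041 mm
L2: ⌊1041/2⌋ × 736 = 520 × 736 mm
L3: ⌊736/2⌋ × 520 = 368 × 520 mm
L4: ⌊520/2⌋ × 368 = 260 × 368 mm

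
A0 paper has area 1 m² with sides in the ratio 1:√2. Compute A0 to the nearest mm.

841 × 1189 mm

Let the short side be w mm. Then the long side is w√2 and w · w√2 = 10⁶ mm².
w² = 10⁶/√2, so w = 1000 / 2^(1/4) ≈ 840.9 mm; long side = 1000 · 2^(1/4) ≈ 1189.2 mm.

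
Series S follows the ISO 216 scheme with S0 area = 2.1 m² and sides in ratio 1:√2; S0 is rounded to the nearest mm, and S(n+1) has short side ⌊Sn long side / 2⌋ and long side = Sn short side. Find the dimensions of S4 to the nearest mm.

Let S0's short side be w mm. w · w√2 = 2.1 m² = 2,100,000 mm², so w ≈ 1218.6 mm and w√2 ≈ 1723.3 mm → S0 = 1219 × 1723 mm.
S1: ⌊1723/2⌋ × 1219 = 861 × 1219 mm
S2: ⌊1219/2⌋ × 861 = 609 × 861 mm
S3: ⌊861/2⌋ × 609 = 430 × 609 mm
S4: ⌊609/2⌋ × 430 = 304 × 430 mm

304 × 430 mm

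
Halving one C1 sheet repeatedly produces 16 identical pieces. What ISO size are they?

16 = 2^4, so 4 halving steps.
C1 → C2 → … → C5 after 4 steps.

C5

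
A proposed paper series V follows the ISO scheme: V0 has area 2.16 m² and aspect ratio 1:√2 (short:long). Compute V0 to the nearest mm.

1236 × 1748 mm

Let the short side be w mm. Then w · w√2 = 2.16 m² = 2,160,000 mm².
w² = 2,160,000/√2, so w ≈ 1235.9 mm; long side = w√2 ≈ 1747.8 mm.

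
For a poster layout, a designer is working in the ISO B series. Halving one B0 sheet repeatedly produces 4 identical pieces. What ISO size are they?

4 = 2^2, so 2 halving steps.
B0 → B1 → … → B2 after 2 steps.

B2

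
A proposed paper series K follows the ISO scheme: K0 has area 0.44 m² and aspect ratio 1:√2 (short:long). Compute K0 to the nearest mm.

Let the short side be w mm. Then w · w√2 = 0.44 m² = 440,000 mm².
w² = 440,000/√2, so w ≈ 557.8 mm; long side = w√2 ≈ 788.8 mm.

558 × 789 mm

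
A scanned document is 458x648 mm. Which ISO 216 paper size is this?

C2 (458 × 648 mm)

Aspect ratio 648/458 ≈ 1.415 — close to the ISO √2 ≈ 1.414.
In the C-series (envelope sizes, between A and B): C2 = 458 × 648 mm.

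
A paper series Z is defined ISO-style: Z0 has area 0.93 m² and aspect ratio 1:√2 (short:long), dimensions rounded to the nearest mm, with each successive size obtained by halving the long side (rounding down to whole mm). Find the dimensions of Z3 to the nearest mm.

Let Z0's short side be w mm. w · w√2 = 0.93 m² = 930,000 mm², so w ≈ 810.9 mm and w√2 ≈ 1146.8 mm → Z0 = 811 × 1147 mm.
Z1: ⌊1147/2⌋ × 811 = 573 × 811 mm
Z2: ⌊811/2⌋ × 573 = 405 × 573 mm
Z3: ⌊573/2⌋ × 405 = 286 × 405 mm

286 × 405 mm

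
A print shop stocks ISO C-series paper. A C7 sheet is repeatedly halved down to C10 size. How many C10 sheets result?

8

C7 = 81 × 114 mm; C10 = 28 × 40 mm.
Each halving step doubles the count; 3 steps from C7 to C10.
2^3 = 8.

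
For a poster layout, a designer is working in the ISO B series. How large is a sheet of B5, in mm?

176 × 250 mm

B0 = 1000 × 1414 mm (B0 has a 1000 mm short side, aspect 1:√2).
B1: ⌊1414/2⌋ × 1000 = 707 × 1000 mm
B2: ⌊1000/2⌋ × 707 = 500 × 707 mm
B3: ⌊707/2⌋ × 500 = 353 × 500 mm
B4: ⌊500/2⌋ × 353 = 250 × 353 mm
B5: ⌊353/2⌋ × 250 = 176 × 250 mm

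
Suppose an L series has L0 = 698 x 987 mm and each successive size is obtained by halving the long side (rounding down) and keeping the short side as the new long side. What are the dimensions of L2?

349 × 493 mm

L1: ⌊987/2⌋ × 698 = 493 × 698 mm
L2: ⌊698/2⌋ × 493 = 349 × 493 mm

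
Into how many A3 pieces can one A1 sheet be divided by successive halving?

4

Each ISO step halves the sheet: 1 × A1 → 2 × A2 → 4 × A3
From A1 to A3 is 2 halving steps: 2^2 = 4.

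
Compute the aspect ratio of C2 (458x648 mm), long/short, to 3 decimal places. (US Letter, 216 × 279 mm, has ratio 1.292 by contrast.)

1.415

648 / 458 = 1.415
Matches √2 ≈ 1.414 — the ISO 216 defining ratio.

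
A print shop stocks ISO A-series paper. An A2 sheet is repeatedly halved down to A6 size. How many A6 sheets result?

A2 = 420 × 594 mm; A6 = 105 × 148 mm.
Each halving step doubles the count; 4 steps from A2 to A6.
2^4 = 16.

16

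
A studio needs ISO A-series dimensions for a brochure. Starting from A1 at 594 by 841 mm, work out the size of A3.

297 × 420 mm

A2: ⌊841/2⌋ × 594 = 420 × 594 mm
A3: ⌊594/2⌋ × 420 = 297 × 420 mm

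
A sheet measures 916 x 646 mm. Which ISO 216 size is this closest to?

Aspect ratio 916/646 ≈ 1.418 — close to the ISO √2 ≈ 1.414.
In the C-series (envelope sizes, between A and B): C1 = 648 × 917 mm.
Off by 3 mm total — nearest standard size.

C1 (648 × 917 mm)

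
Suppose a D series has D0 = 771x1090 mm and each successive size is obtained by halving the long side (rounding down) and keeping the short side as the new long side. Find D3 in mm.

D1: ⌊1090/2⌋ × 771 = 545 × 771 mm
D2: ⌊771/2⌋ × 545 = 385 × 545 mm
D3: ⌊545/2⌋ × 385 = 272 × 385 mm

272 × 385 mm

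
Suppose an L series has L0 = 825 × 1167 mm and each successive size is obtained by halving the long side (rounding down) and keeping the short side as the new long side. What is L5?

L1 = 583 × 825 mm (from L0 by 1 halving).
L2: ⌊825/2⌋ × 583 = 412 × 583 mm
L3: ⌊583/2⌋ × 412 = 291 × 412 mm
L4: ⌊412/2⌋ × 291 = 206 × 291 mm
L5: ⌊291/2⌋ × 206 = 145 × 206 mm

145 × 206 mm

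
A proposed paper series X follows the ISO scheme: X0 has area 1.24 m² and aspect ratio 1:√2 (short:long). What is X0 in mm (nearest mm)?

Let the short side be w mm. Then w · w√2 = 1.24 m² = 1,240,000 mm².
w² = 1,240,000/√2, so w ≈ 936.4 mm; long side = w√2 ≈ 1324.2 mm.

936 × 1324 mm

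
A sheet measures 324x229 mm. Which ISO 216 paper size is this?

Aspect ratio 324/229 ≈ 1.415 — close to the ISO √2 ≈ 1.414.
In the C-series (envelope sizes, between A and B): C4 = 229 × 324 mm.

C4 (229 × 324 mm)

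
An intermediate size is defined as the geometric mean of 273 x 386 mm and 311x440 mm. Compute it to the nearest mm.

Short side: √(273 · 311) = √84903 ≈ 291.4 → 291 mm
Long side: √(386 · 440) = √169840 ≈ 412.1 → 412 mm

291 × 412 mm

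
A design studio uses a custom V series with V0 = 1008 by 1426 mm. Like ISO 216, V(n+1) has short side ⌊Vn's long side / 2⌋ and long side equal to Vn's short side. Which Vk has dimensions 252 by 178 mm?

V5

V0: 1008 × 1426 mm
V1: 713 × 1008 mm
V2: 504 × 713 mm
V3: 356 × 504 mm
V4: 252 × 356 mm
V5: 178 × 252 mm
V6: 126 × 178 mm
→ matches V5.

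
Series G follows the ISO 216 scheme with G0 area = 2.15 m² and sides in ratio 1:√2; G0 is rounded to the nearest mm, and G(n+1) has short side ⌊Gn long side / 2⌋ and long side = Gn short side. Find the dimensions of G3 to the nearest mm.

436 × 616 mm

Let G0's short side be w mm. w · w√2 = 2.15 m² = 2,150,000 mm², so w ≈ 1233.0 mm and w√2 ≈ 1743.7 mm → G0 = 1233 × 1744 mm.
G1: ⌊1744/2⌋ × 1233 = 872 × 1233 mm
G2: ⌊1233/2⌋ × 872 = 616 × 872 mm
G3: ⌊872/2⌋ × 616 = 436 × 616 mm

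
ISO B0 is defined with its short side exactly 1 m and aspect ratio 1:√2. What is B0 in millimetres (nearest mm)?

Short side = 1000 mm; long side = 1000√2 ≈ 1414.2 mm.

1000 × 1414 mm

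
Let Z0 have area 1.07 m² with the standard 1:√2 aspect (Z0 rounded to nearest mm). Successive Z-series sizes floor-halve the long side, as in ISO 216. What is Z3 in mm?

Let Z0's short side be w mm. w · w√2 = 1.07 m² = 1,070,000 mm², so w ≈ 869.8 mm and w√2 ≈ 1230.1 mm → Z0 = 870 × 1230 mm.
Z1: ⌊1230/2⌋ × 870 = 615 × 870 mm
Z2: ⌊870/2⌋ × 615 = 435 × 615 mm
Z3: ⌊615/2⌋ × 435 = 307 × 435 mm

307 × 435 mm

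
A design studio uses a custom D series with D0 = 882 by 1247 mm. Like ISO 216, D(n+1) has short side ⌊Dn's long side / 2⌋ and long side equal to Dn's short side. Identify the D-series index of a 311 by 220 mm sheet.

D0: 882 × 1247 mm
D1: 623 × 882 mm
D2: 441 × 623 mm
D3: 311 × 441 mm
D4: 220 × 311 mm
D5: 155 × 220 mm
→ matches D4.

D4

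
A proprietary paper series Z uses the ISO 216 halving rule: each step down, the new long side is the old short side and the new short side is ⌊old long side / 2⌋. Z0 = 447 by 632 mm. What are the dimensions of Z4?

111 × 158 mm

Z1: ⌊632/2⌋ × 447 = 316 × 447 mm
Z2: ⌊447/2⌋ × 316 = 223 × 316 mm
Z3: ⌊316/2⌋ × 223 = 158 × 223 mm
Z4: ⌊223/2⌋ × 158 = 111 × 158 mm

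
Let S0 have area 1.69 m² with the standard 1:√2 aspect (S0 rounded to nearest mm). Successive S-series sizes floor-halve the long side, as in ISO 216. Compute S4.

273 × 386 mm

Let S0's short side be w mm. w · w√2 = 1.69 m² = 1,690,000 mm², so w ≈ 1093.2 mm and w√2 ≈ 1546.0 mm → S0 = 1093 × 1546 mm.
S1: ⌊1546/2⌋ × 1093 = 773 × 1093 mm
S2: ⌊1093/2⌋ × 773 = 546 × 773 mm
S3: ⌊773/2⌋ × 546 = 386 × 546 mm
S4: ⌊546/2⌋ × 386 = 273 × 386 mm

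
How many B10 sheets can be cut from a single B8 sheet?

Each ISO step halves the sheet: 1 × B8 → 2 × B9 → 4 × B10
From B8 to B10 is 2 halving steps: 2^2 = 4.

4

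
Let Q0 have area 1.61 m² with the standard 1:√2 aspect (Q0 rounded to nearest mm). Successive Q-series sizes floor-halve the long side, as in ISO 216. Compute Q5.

Let Q0's short side be w mm. w · w√2 = 1.61 m² = 1,610,000 mm², so w ≈ 1067.0 mm and w√2 ≈ 1508.9 mm → Q0 = 1067 × 1509 mm.
Q1: ⌊1509/2⌋ × 1067 = 754 × 1067 mm
Q2: ⌊1067/2⌋ × 754 = 533 × 754 mm
Q3: ⌊754/2⌋ × 533 = 377 × 533 mm
Q4: ⌊533/2⌋ × 377 = 266 × 377 mm
Q5: ⌊377/2⌋ × 266 = 188 × 266 mm

188 × 266 mm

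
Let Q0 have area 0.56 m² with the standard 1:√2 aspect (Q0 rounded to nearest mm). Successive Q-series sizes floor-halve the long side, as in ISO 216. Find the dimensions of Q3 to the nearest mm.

Let Q0's short side be w mm. w · w√2 = 0.56 m² = 560,000 mm², so w ≈ 629.3 mm and w√2 ≈ 889.9 mm → Q0 = 629 × 890 mm.
Q1: ⌊890/2⌋ × 629 = 445 × 629 mm
Q2: ⌊629/2⌋ × 445 = 314 × 445 mm
Q3: ⌊445/2⌋ × 314 = 222 × 314 mm

222 × 314 mm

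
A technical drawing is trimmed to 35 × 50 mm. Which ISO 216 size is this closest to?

Aspect ratio 50/35 ≈ 1.429 — close to the ISO √2 ≈ 1.414.
In the A-series (A0 area = 1 m²): A9 = 37 × 52 mm.
Off by 4 mm total — nearest standard size.

A9 (37 × 52 mm)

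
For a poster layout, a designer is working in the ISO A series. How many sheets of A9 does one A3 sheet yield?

64

Each ISO step halves the sheet: 1 × A3 → 2 × A4 → 4 × A5 → 8 × A6 → …
From A3 to A9 is 6 halving steps: 2^6 = 64.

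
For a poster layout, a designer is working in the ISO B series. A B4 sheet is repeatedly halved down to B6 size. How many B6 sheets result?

Each ISO step halves the sheet: 1 × B4 → 2 × B5 → 4 × B6
From B4 to B6 is 2 halving steps: 2^2 = 4.

4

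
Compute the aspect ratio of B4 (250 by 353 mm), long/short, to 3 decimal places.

1.412

353 / 250 = 1.412
ISO 216 targets √2 ≈ 1.414; the -0.002 deviation is from mm rounding.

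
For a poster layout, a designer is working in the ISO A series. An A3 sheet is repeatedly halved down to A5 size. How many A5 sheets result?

4

A3 = 297 × 420 mm; A5 = 148 × 210 mm.
Each halving step doubles the count; 2 steps from A3 to A5.
2^2 = 4.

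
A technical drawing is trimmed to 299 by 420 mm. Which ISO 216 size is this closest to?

Aspect ratio 420/299 ≈ 1.405 — close to the ISO √2 ≈ 1.414.
In the A-series (A0 area = 1 m²): A3 = 297 × 420 mm.
Off by 2 mm total — nearest standard size.

A3 (297 × 420 mm)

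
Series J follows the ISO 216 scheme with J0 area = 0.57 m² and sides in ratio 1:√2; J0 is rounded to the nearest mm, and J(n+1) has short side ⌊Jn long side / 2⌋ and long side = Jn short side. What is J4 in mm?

158 × 224 mm

Let J0's short side be w mm. w · w√2 = 0.57 m² = 570,000 mm², so w ≈ 634.9 mm and w√2 ≈ 897.8 mm → J0 = 635 × 898 mm.
J1: ⌊898/2⌋ × 635 = 449 × 635 mm
J2: ⌊635/2⌋ × 449 = 317 × 449 mm
J3: ⌊449/2⌋ × 317 = 224 × 317 mm
J4: ⌊317/2⌋ × 224 = 158 × 224 mm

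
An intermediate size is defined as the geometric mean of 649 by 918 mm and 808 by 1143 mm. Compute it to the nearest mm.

724 × 1024 mm

Short side: √(649 · 808) = √524392 ≈ 724.1 → 724 mm
Long side: √(918 · 1143) = √1049274 ≈ 1024.3 → 1024 mm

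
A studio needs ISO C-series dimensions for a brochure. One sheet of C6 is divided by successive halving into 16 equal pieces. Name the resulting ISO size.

16 = 2^4, so 4 halving steps.
C6 → C7 → … → C10 after 4 steps.

C10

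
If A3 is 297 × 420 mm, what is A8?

52 × 74 mm

A4: ⌊420/2⌋ × 297 = 210 × 297 mm
A5: ⌊297/2⌋ × 210 = 148 × 210 mm
A6: ⌊210/2⌋ × 148 = 105 × 148 mm
A7: ⌊148/2⌋ × 105 = 74 × 105 mm
A8: ⌊105/2⌋ × 74 = 52 × 74 mm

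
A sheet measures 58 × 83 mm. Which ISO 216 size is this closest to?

Aspect ratio 83/58 ≈ 1.431 (ISO target is √2 ≈ 1.414).
In the C-series (envelope sizes, between A and B): C8 = 57 × 81 mm.
Off by 3 mm total — nearest standard size.

C8 (57 × 81 mm)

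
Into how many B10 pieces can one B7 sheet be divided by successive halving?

8

Each ISO step halves the sheet: 1 × B7 → 2 × B8 → 4 × B9 → 8 × B10
From B7 to B10 is 3 halving steps: 2^3 = 8.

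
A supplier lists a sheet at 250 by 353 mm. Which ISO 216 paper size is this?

B4 (250 × 353 mm)

Aspect ratio 353/250 ≈ 1.412 — close to the ISO √2 ≈ 1.414.
In the B-series (B0 = 1000 × 1414 mm): B4 = 250 × 353 mm.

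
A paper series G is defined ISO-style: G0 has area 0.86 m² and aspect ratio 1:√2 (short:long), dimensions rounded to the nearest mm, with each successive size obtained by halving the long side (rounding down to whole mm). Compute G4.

Let G0's short side be w mm. w · w√2 = 0.86 m² = 860,000 mm², so w ≈ 779.8 mm and w√2 ≈ 1102.8 mm → G0 = 780 × 1103 mm.
G1: ⌊1103/2⌋ × 780 = 551 × 780 mm
G2: ⌊780/2⌋ × 551 = 390 × 551 mm
G3: ⌊551/2⌋ × 390 = 275 × 390 mm
G4: ⌊390/2⌋ × 275 = 195 × 275 mm

195 × 275 mm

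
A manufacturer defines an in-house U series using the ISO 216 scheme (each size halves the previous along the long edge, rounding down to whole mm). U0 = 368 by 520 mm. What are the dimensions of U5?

U1 = 260 × 368 mm (from U0 by 1 halving).
U2: ⌊368/2⌋ × 260 = 184 × 260 mm
U3: ⌊260/2⌋ × 184 = 130 × 184 mm
U4: ⌊184/2⌋ × 130 = 92 × 130 mm
U5: ⌊130/2⌋ × 92 = 65 × 92 mm

65 × 92 mm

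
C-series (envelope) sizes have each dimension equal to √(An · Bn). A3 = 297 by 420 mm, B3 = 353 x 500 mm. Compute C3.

Short side: √(297 · 353) = √104841 ≈ 323.8 → 324 mm
Long side: √(420 · 500) = √210000 ≈ 458.3 → 458 mm

324 × 458 mm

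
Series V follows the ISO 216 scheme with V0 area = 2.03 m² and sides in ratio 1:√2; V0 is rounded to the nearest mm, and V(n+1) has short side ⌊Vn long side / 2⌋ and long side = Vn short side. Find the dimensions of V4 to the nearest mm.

Let V0's short side be w mm. w · w√2 = 2.03 m² = 2,030,000 mm², so w ≈ 1198.1 mm and w√2 ≈ 1694.4 mm → V0 = 1198 × 1694 mm.
V1: ⌊1694/2⌋ × 1198 = 847 × 1198 mm
V2: ⌊1198/2⌋ × 847 = 599 × 847 mm
V3: ⌊847/2⌋ × 599 = 423 × 599 mm
V4: ⌊599/2⌋ × 423 = 299 × 423 mm

299 × 423 mm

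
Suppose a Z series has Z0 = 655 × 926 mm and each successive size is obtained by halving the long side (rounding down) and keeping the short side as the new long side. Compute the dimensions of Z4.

163 × 231 mm

Z1: ⌊926/2⌋ × 655 = 463 × 655 mm
Z2: ⌊655/2⌋ × 463 = 327 × 463 mm
Z3: ⌊463/2⌋ × 327 = 231 × 327 mm
Z4: ⌊327/2⌋ × 231 = 163 × 231 mm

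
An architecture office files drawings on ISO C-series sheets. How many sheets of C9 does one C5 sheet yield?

16

Each ISO step halves the sheet: 1 × C5 → 2 × C6 → 4 × C7 → 8 × C8 → …
From C5 to C9 is 4 halving steps: 2^4 = 16.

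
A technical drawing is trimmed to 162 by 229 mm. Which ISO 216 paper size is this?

C5 (162 × 229 mm)

Aspect ratio 229/162 ≈ 1.414 — close to the ISO √2 ≈ 1.414.
In the C-series (envelope sizes, between A and B): C5 = 162 × 229 mm.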